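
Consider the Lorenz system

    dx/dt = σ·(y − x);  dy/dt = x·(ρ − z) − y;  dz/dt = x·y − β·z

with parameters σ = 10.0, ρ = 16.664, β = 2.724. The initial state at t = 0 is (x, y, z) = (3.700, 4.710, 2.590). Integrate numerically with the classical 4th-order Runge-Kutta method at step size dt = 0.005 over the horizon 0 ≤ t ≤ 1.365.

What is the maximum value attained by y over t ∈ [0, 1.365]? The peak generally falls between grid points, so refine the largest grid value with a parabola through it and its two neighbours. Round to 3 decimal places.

max y = 15.142

t=0.000: state=(3.700, 4.710, 2.590)
step 1 (dt=0.005): k1=(10.100, 47.364, 10.372), k2=(11.032, 47.504, 10.861), k3=(11.012, 47.532, 10.870), k4=(11.926, 47.697, 11.376); state += dt/6·(k1+2k2+2k3+k4)
t=0.005: state=(3.755, 4.948, 2.644)
t=0.010: state=(3.819, 5.187, 2.704)
t=0.015: state=(3.892, 5.429, 2.769)
continuing one RK4 step at a time; state shown every 10 steps (Δt=0.05):
t=0.050: state=(4.621, 7.219, 3.414)
t=0.100: state=(6.250, 10.130, 5.188)
t=0.150: state=(8.431, 13.150, 8.561)
t=0.200: state=(10.762, 15.062, 13.932)
t=0.250: state=(12.351, 14.013, 20.254)
t=0.300: state=(12.153, 9.643, 24.638)
t=0.350: state=(10.040, 4.497, 25.177)
t=0.400: state=(7.061, 1.095, 23.036)
t=0.450: state=(4.356, -0.348, 20.178)
t=0.500: state=(2.409, -0.698, 17.521)
t=0.550: state=(1.191, -0.648, 15.234)
t=0.600: state=(0.494, -0.526, 13.272)
t=0.650: state=(0.112, -0.444, 11.576)
t=0.700: state=(-0.101, -0.425, 10.102)
t=0.750: state=(-0.235, -0.466, 8.819)
t=0.800: state=(-0.345, -0.563, 7.703)
t=0.850: state=(-0.462, -0.722, 6.735)
t=0.900: state=(-0.611, -0.957, 5.898)
t=0.950: state=(-0.815, -1.295, 5.185)
t=1.000: state=(-1.102, -1.780, 4.593)
t=1.050: state=(-1.508, -2.472, 4.138)
t=1.100: state=(-2.085, -3.454, 3.859)
t=1.150: state=(-2.903, -4.835, 3.850)
t=1.200: state=(-4.048, -6.723, 4.298)
t=1.250: state=(-5.602, -9.152, 5.546)
t=1.300: state=(-7.579, -11.875, 8.104)
t=1.350: state=(-9.769, -14.027, 12.411)
t=1.365: state=(-10.387, -14.335, 14.019)
largest grid value and its neighbours: y(0.205)=15.11828, y(0.210)=15.14164, y(0.215)=15.13073
parabola through these three points peaks at t≈0.211 with y≈15.14221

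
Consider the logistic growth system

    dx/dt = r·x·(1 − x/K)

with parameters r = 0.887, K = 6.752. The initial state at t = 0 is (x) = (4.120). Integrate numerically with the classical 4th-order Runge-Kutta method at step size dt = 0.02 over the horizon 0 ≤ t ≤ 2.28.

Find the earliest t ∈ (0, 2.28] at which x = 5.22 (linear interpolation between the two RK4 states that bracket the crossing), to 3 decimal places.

t=0.000: state=(4.120)
step 1 (dt=0.02): k1=(1.425), k2=(1.422), k3=(1.422), k4=(1.419); state += dt/6·(k1+2k2+2k3+k4)
t=0.020: state=(4.148)
t=0.040: state=(4.177)
t=0.060: state=(4.205)
continuing one RK4 step at a time; state shown every 5 steps (Δt=0.1):
t=0.100: state=(4.261)
t=0.200: state=(4.399)
t=0.300: state=(4.533)
t=0.400: state=(4.663)
t=0.500: state=(4.789)
t=0.600: state=(4.910)
t=0.700: state=(5.026)
t=0.800: state=(5.138)
t=0.860: state=(5.202)
next step: t=0.880: state=(5.223) — x has crossed 5.22
linear interpolation between t=0.860 (5.20217) and t=0.880 (5.22325) → t≈0.877

t = 0.877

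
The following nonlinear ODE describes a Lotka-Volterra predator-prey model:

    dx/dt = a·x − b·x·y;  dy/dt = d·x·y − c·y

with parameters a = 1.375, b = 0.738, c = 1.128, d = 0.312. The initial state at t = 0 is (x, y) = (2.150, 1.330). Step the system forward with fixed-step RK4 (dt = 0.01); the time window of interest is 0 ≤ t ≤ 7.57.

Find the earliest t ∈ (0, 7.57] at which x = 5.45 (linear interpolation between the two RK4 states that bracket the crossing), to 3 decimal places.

t=0.000: state=(2.150, 1.330)
step 1 (dt=0.01): k1=(0.846, -0.608), k2=(0.852, -0.605), k3=(0.852, -0.605), k4=(0.859, -0.602); state += dt/6·(k1+2k2+2k3+k4)
t=0.010: state=(2.159, 1.324)
t=0.020: state=(2.167, 1.318)
t=0.030: state=(2.176, 1.312)
continuing one RK4 step at a time; state shown every 25 steps (Δt=0.25):
t=0.250: state=(2.403, 1.197)
t=0.500: state=(2.742, 1.103)
t=0.750: state=(3.173, 1.047)
t=1.000: state=(3.696, 1.032)
t=1.250: state=(4.300, 1.063)
t=1.500: state=(4.949, 1.150)
t=1.690: state=(5.429, 1.262)
next step: t=1.700: state=(5.453, 1.270) — x has crossed 5.45
linear interpolation between t=1.690 (5.42889) and t=1.700 (5.45286) → t≈1.699

t = 1.699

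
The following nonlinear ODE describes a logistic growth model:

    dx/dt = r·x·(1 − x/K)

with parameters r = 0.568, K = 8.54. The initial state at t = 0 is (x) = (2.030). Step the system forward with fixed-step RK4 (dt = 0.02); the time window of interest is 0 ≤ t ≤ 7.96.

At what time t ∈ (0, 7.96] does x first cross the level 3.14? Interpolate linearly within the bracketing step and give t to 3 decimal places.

t = 1.097

t=0.000: state=(2.030)
step 1 (dt=0.02): k1=(0.879), k2=(0.882), k3=(0.882), k4=(0.884); state += dt/6·(k1+2k2+2k3+k4)
t=0.020: state=(2.048)
t=0.040: state=(2.065)
t=0.060: state=(2.083)
continuing one RK4 step at a time; state shown every 25 steps (Δt=0.5):
t=0.500: state=(2.501)
t=1.000: state=(3.031)
t=1.080: state=(3.121)
next step: t=1.100: state=(3.143) — x has crossed 3.14
linear interpolation between t=1.080 (3.12079) and t=1.100 (3.14332) → t≈1.097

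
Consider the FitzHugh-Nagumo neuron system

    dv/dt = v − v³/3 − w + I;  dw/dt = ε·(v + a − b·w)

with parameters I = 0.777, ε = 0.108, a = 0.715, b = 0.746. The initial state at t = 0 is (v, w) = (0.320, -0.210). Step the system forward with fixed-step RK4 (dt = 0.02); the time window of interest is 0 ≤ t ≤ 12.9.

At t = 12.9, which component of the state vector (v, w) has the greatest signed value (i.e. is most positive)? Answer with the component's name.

t=0.000: state=(0.320, -0.210)
step 1 (dt=0.02): k1=(1.296, 0.129), k2=(1.306, 0.130), k3=(1.306, 0.130), k4=(1.317, 0.131); state += dt/6·(k1+2k2+2k3+k4)
t=0.020: state=(0.346, -0.207)
t=0.040: state=(0.373, -0.205)
t=0.060: state=(0.400, -0.202)
continuing one RK4 step at a time; state shown every 25 steps (Δt=0.5):
t=0.500: state=(1.066, -0.128)
t=1.000: state=(1.701, -0.010)
t=1.500: state=(1.933, 0.126)
t=2.000: state=(1.958, 0.262)
t=2.500: state=(1.928, 0.393)
t=3.000: state=(1.886, 0.516)
t=3.500: state=(1.840, 0.632)
t=4.000: state=(1.794, 0.741)
t=4.500: state=(1.746, 0.843)
t=5.000: state=(1.698, 0.939)
t=5.500: state=(1.650, 1.029)
t=6.000: state=(1.600, 1.112)
t=6.500: state=(1.549, 1.189)
t=7.000: state=(1.497, 1.261)
t=7.500: state=(1.444, 1.326)
t=8.000: state=(1.388, 1.387)
t=8.500: state=(1.330, 1.442)
t=9.000: state=(1.269, 1.492)
t=9.500: state=(1.203, 1.536)
t=10.000: state=(1.132, 1.575)
t=10.500: state=(1.053, 1.608)
t=11.000: state=(0.963, 1.636)
t=11.500: state=(0.857, 1.658)
t=12.000: state=(0.725, 1.672)
t=12.500: state=(0.553, 1.678)
t=12.900: state=(0.364, 1.675)
compare at T: v=0.364, w=1.675

largest component: w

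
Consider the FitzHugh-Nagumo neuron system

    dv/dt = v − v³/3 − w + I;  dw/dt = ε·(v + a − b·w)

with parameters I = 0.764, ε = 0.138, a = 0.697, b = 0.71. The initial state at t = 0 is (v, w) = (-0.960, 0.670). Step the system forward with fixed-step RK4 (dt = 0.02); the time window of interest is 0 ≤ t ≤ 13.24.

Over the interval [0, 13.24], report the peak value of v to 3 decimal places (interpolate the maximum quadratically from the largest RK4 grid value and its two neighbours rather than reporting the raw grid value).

t=0.000: state=(-0.960, 0.670)
step 1 (dt=0.02): k1=(-0.571, -0.102), k2=(-0.570, -0.103), k3=(-0.570, -0.103), k4=(-0.570, -0.103); state += dt/6·(k1+2k2+2k3+k4)
t=0.020: state=(-0.971, 0.668)
t=0.040: state=(-0.983, 0.666)
t=0.060: state=(-0.994, 0.664)
continuing one RK4 step at a time; state shown every 25 steps (Δt=0.5):
t=0.500: state=(-1.224, 0.611)
t=1.000: state=(-1.404, 0.540)
t=1.500: state=(-1.488, 0.463)
t=2.000: state=(-1.505, 0.387)
t=2.500: state=(-1.487, 0.314)
t=3.000: state=(-1.451, 0.247)
t=3.500: state=(-1.405, 0.186)
t=4.000: state=(-1.354, 0.131)
t=4.500: state=(-1.299, 0.083)
t=5.000: state=(-1.241, 0.040)
t=5.500: state=(-1.179, 0.004)
t=6.000: state=(-1.113, -0.027)
t=6.500: state=(-1.041, -0.051)
t=7.000: state=(-0.962, -0.069)
t=7.500: state=(-0.872, -0.081)
t=8.000: state=(-0.766, -0.085)
t=8.500: state=(-0.635, -0.081)
t=9.000: state=(-0.463, -0.068)
t=9.500: state=(-0.219, -0.041)
t=10.000: state=(0.149, 0.005)
t=10.500: state=(0.699, 0.079)
t=11.000: state=(1.331, 0.191)
t=11.500: state=(1.723, 0.334)
t=12.000: state=(1.833, 0.486)
t=12.500: state=(1.824, 0.633)
t=13.000: state=(1.779, 0.771)
t=13.240: state=(1.753, 0.834)
largest grid value and its neighbours: v(12.140)=1.83765, v(12.160)=1.83770, v(12.180)=1.83763
parabola through these three points peaks at t≈12.158 with v≈1.83770

max v = 1.838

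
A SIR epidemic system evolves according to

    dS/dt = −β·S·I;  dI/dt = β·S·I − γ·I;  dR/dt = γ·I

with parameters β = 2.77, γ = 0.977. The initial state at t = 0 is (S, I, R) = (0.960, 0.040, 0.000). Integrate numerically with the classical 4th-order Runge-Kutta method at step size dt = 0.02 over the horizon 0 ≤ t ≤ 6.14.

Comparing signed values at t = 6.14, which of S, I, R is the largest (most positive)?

t=0.000: state=(0.960, 0.040, 0.000)
step 1 (dt=0.02): k1=(-0.106, 0.067, 0.039), k2=(-0.108, 0.068, 0.040), k3=(-0.108, 0.068, 0.040), k4=(-0.110, 0.069, 0.040); state += dt/6·(k1+2k2+2k3+k4)
t=0.020: state=(0.958, 0.041, 0.001)
t=0.040: state=(0.956, 0.043, 0.002)
t=0.060: state=(0.953, 0.044, 0.002)
continuing one RK4 step at a time; state shown every 10 steps (Δt=0.2):
t=0.200: state=(0.935, 0.056, 0.009)
t=0.400: state=(0.902, 0.076, 0.022)
t=0.600: state=(0.859, 0.102, 0.039)
t=0.800: state=(0.805, 0.133, 0.062)
t=1.000: state=(0.740, 0.168, 0.092)
t=1.200: state=(0.668, 0.204, 0.128)
t=1.400: state=(0.591, 0.238, 0.171)
t=1.600: state=(0.514, 0.266, 0.221)
t=1.800: state=(0.441, 0.285, 0.275)
t=2.000: state=(0.375, 0.293, 0.331)
t=2.200: state=(0.319, 0.292, 0.389)
t=2.400: state=(0.272, 0.283, 0.445)
t=2.600: state=(0.233, 0.268, 0.499)
t=2.800: state=(0.202, 0.248, 0.549)
t=3.000: state=(0.177, 0.227, 0.596)
t=3.200: state=(0.157, 0.205, 0.638)
t=3.400: state=(0.141, 0.183, 0.676)
t=3.600: state=(0.128, 0.162, 0.710)
t=3.800: state=(0.118, 0.143, 0.739)
t=4.000: state=(0.110, 0.125, 0.765)
t=4.200: state=(0.103, 0.109, 0.788)
t=4.400: state=(0.097, 0.095, 0.808)
t=4.600: state=(0.092, 0.082, 0.825)
t=4.800: state=(0.089, 0.071, 0.840)
t=5.000: state=(0.085, 0.061, 0.853)
t=5.200: state=(0.083, 0.053, 0.864)
t=5.400: state=(0.081, 0.045, 0.874)
t=5.600: state=(0.079, 0.039, 0.882)
t=5.800: state=(0.077, 0.034, 0.889)
t=6.000: state=(0.076, 0.029, 0.895)
t=6.140: state=(0.075, 0.026, 0.899)
compare at T: S=0.075, I=0.026, R=0.899

largest component: R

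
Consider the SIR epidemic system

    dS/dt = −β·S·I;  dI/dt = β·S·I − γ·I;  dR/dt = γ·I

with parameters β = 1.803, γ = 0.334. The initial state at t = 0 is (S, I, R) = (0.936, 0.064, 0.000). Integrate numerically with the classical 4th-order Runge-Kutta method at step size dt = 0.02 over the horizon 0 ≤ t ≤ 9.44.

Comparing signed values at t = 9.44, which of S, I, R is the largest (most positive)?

largest component: R

t=0.000: state=(0.936, 0.064, 0.000)
step 1 (dt=0.02): k1=(-0.108, 0.087, 0.021), k2=(-0.109, 0.088, 0.022), k3=(-0.109, 0.088, 0.022), k4=(-0.111, 0.089, 0.022); state += dt/6·(k1+2k2+2k3+k4)
t=0.020: state=(0.934, 0.066, 0.000)
t=0.040: state=(0.932, 0.068, 0.001)
t=0.060: state=(0.929, 0.069, 0.001)
continuing one RK4 step at a time; state shown every 25 steps (Δt=0.5):
t=0.500: state=(0.863, 0.122, 0.015)
t=1.000: state=(0.743, 0.214, 0.043)
t=1.500: state=(0.582, 0.330, 0.088)
t=2.000: state=(0.411, 0.436, 0.152)
t=2.500: state=(0.268, 0.500, 0.231)
t=3.000: state=(0.169, 0.514, 0.317)
t=3.500: state=(0.107, 0.492, 0.401)
t=4.000: state=(0.070, 0.450, 0.480)
t=4.500: state=(0.048, 0.401, 0.551)
t=5.000: state=(0.034, 0.352, 0.614)
t=5.500: state=(0.025, 0.306, 0.669)
t=6.000: state=(0.020, 0.264, 0.716)
t=6.500: state=(0.016, 0.227, 0.757)
t=7.000: state=(0.013, 0.195, 0.792)
t=7.500: state=(0.011, 0.167, 0.822)
t=8.000: state=(0.010, 0.142, 0.848)
t=8.500: state=(0.009, 0.121, 0.870)
t=9.000: state=(0.008, 0.103, 0.889)
t=9.440: state=(0.007, 0.090, 0.903)
compare at T: S=0.007, I=0.090, R=0.903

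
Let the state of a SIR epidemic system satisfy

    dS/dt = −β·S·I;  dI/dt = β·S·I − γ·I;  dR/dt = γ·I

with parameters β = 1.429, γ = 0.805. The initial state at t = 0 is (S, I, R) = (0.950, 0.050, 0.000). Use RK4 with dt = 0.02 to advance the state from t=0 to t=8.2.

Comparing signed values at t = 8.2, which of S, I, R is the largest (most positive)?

largest component: R

t=0.000: state=(0.950, 0.050, 0.000)
step 1 (dt=0.02): k1=(-0.068, 0.028, 0.040), k2=(-0.068, 0.028, 0.040), k3=(-0.068, 0.028, 0.040), k4=(-0.069, 0.028, 0.041); state += dt/6·(k1+2k2+2k3+k4)
t=0.020: state=(0.949, 0.051, 0.001)
t=0.040: state=(0.947, 0.051, 0.002)
t=0.060: state=(0.946, 0.052, 0.002)
continuing one RK4 step at a time; state shown every 25 steps (Δt=0.5):
t=0.500: state=(0.912, 0.065, 0.023)
t=1.000: state=(0.865, 0.082, 0.053)
t=1.500: state=(0.811, 0.100, 0.089)
t=2.000: state=(0.750, 0.117, 0.133)
t=2.500: state=(0.687, 0.130, 0.183)
t=3.000: state=(0.623, 0.139, 0.237)
t=3.500: state=(0.564, 0.142, 0.294)
t=4.000: state=(0.509, 0.140, 0.351)
t=4.500: state=(0.462, 0.132, 0.406)
t=5.000: state=(0.422, 0.121, 0.457)
t=5.500: state=(0.389, 0.108, 0.503)
t=6.000: state=(0.362, 0.094, 0.544)
t=6.500: state=(0.340, 0.081, 0.579)
t=7.000: state=(0.322, 0.069, 0.609)
t=7.500: state=(0.308, 0.058, 0.634)
t=8.000: state=(0.297, 0.048, 0.656)
t=8.200: state=(0.293, 0.044, 0.663)
compare at T: S=0.293, I=0.044, R=0.663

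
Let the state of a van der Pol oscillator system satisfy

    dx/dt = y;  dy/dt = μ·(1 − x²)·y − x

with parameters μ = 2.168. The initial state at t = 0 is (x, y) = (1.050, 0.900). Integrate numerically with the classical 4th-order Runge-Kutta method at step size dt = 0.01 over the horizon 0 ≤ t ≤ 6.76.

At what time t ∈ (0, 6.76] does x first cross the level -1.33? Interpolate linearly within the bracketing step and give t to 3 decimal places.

t = 2.452

t=0.000: state=(1.050, 0.900)
step 1 (dt=0.01): k1=(0.900, -1.250), k2=(0.894, -1.271), k3=(0.894, -1.271), k4=(0.887, -1.292); state += dt/6·(k1+2k2+2k3+k4)
t=0.010: state=(1.059, 0.887)
t=0.020: state=(1.068, 0.874)
t=0.030: state=(1.076, 0.861)
continuing one RK4 step at a time; state shown every 25 steps (Δt=0.25):
t=0.250: state=(1.227, 0.498)
t=0.500: state=(1.299, 0.088)
t=0.750: state=(1.281, -0.211)
t=1.000: state=(1.200, -0.427)
t=1.250: state=(1.069, -0.630)
t=1.500: state=(0.880, -0.894)
t=1.750: state=(0.607, -1.344)
t=2.000: state=(0.172, -2.230)
t=2.250: state=(-0.560, -3.646)
t=2.450: state=(-1.323, -3.566)
next step: t=2.460: state=(-1.358, -3.492) — x has crossed -1.33
linear interpolation between t=2.450 (-1.32251) and t=2.460 (-1.35781) → t≈2.452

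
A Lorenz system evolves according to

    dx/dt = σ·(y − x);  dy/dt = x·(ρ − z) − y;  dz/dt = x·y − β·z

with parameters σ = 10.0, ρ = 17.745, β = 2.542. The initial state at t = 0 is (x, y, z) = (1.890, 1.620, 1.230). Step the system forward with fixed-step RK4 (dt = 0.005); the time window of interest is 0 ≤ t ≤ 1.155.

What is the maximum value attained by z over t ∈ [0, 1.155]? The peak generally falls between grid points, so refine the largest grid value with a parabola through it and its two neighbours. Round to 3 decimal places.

max z = 28.332

t=0.000: state=(1.890, 1.620, 1.230)
step 1 (dt=0.005): k1=(-2.700, 29.593, -0.065), k2=(-1.893, 29.408, 0.064), k3=(-1.917, 29.441, 0.066), k4=(-1.132, 29.287, 0.196); state += dt/6·(k1+2k2+2k3+k4)
t=0.005: state=(1.880, 1.767, 1.230)
t=0.010: state=(1.879, 1.913, 1.232)
t=0.015: state=(1.884, 2.058, 1.235)
continuing one RK4 step at a time; state shown every 10 steps (Δt=0.05):
t=0.050: state=(2.096, 3.103, 1.301)
t=0.100: state=(2.857, 4.890, 1.606)
t=0.150: state=(4.148, 7.313, 2.415)
t=0.200: state=(6.052, 10.520, 4.264)
t=0.250: state=(8.586, 14.153, 8.035)
t=0.300: state=(11.389, 16.654, 14.465)
t=0.350: state=(13.343, 15.337, 22.370)
t=0.400: state=(12.999, 9.567, 27.666)
t=0.450: state=(10.224, 3.146, 27.822)
t=0.500: state=(6.538, -0.618, 24.936)
t=0.550: state=(3.384, -1.939, 21.648)
t=0.600: state=(1.229, -2.133, 18.850)
t=0.650: state=(-0.075, -2.039, 16.550)
t=0.700: state=(-0.835, -1.998, 14.622)
t=0.750: state=(-1.312, -2.115, 12.982)
t=0.800: state=(-1.686, -2.416, 11.592)
t=0.850: state=(-2.073, -2.918, 10.443)
t=0.900: state=(-2.553, -3.651, 9.552)
t=0.950: state=(-3.190, -4.661, 8.972)
t=1.000: state=(-4.043, -5.997, 8.805)
t=1.050: state=(-5.157, -7.665, 9.231)
t=1.100: state=(-6.542, -9.547, 10.504)
t=1.150: state=(-8.106, -11.262, 12.864)
t=1.155: state=(-8.263, -11.399, 13.162)
largest grid value and its neighbours: z(0.420)=28.30387, z(0.425)=28.33179, z(0.430)=28.31201
parabola through these three points peaks at t≈0.425 with z≈28.33196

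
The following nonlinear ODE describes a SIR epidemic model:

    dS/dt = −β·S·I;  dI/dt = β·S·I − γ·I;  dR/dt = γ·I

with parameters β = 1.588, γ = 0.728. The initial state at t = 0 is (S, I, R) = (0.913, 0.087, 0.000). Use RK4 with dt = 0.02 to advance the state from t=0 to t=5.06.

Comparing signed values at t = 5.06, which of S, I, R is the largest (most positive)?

t=0.000: state=(0.913, 0.087, 0.000)
step 1 (dt=0.02): k1=(-0.126, 0.063, 0.063), k2=(-0.127, 0.063, 0.064), k3=(-0.127, 0.063, 0.064), k4=(-0.128, 0.063, 0.064); state += dt/6·(k1+2k2+2k3+k4)
t=0.020: state=(0.910, 0.088, 0.001)
t=0.040: state=(0.908, 0.090, 0.003)
t=0.060: state=(0.905, 0.091, 0.004)
continuing one RK4 step at a time; state shown every 10 steps (Δt=0.2):
t=0.200: state=(0.886, 0.100, 0.014)
t=0.400: state=(0.857, 0.114, 0.029)
t=0.600: state=(0.824, 0.129, 0.047)
t=0.800: state=(0.789, 0.144, 0.067)
t=1.000: state=(0.752, 0.159, 0.089)
t=1.200: state=(0.714, 0.173, 0.113)
t=1.400: state=(0.674, 0.187, 0.139)
t=1.600: state=(0.634, 0.199, 0.167)
t=1.800: state=(0.594, 0.209, 0.197)
t=2.000: state=(0.555, 0.217, 0.228)
t=2.200: state=(0.518, 0.222, 0.260)
t=2.400: state=(0.482, 0.225, 0.293)
t=2.600: state=(0.449, 0.226, 0.326)
t=2.800: state=(0.418, 0.224, 0.358)
t=3.000: state=(0.389, 0.220, 0.391)
t=3.200: state=(0.363, 0.214, 0.422)
t=3.400: state=(0.340, 0.207, 0.453)
t=3.600: state=(0.319, 0.199, 0.483)
t=3.800: state=(0.300, 0.190, 0.511)
t=4.000: state=(0.283, 0.180, 0.538)
t=4.200: state=(0.267, 0.170, 0.563)
t=4.400: state=(0.254, 0.159, 0.587)
t=4.600: state=(0.242, 0.149, 0.609)
t=4.800: state=(0.231, 0.139, 0.630)
t=5.000: state=(0.221, 0.129, 0.650)
t=5.060: state=(0.219, 0.126, 0.655)
compare at T: S=0.219, I=0.126, R=0.655

largest component: R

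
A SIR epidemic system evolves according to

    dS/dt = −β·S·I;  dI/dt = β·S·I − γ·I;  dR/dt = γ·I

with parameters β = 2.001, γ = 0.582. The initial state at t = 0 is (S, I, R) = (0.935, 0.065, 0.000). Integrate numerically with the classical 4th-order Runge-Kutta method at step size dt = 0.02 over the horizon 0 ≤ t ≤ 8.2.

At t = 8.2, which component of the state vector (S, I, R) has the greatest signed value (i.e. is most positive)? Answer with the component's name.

largest component: R

t=0.000: state=(0.935, 0.065, 0.000)
step 1 (dt=0.02): k1=(-0.122, 0.084, 0.038), k2=(-0.123, 0.085, 0.038), k3=(-0.123, 0.085, 0.038), k4=(-0.124, 0.086, 0.039); state += dt/6·(k1+2k2+2k3+k4)
t=0.020: state=(0.933, 0.067, 0.001)
t=0.040: state=(0.930, 0.068, 0.002)
t=0.060: state=(0.927, 0.070, 0.002)
continuing one RK4 step at a time; state shown every 25 steps (Δt=0.5):
t=0.500: state=(0.854, 0.119, 0.026)
t=1.000: state=(0.730, 0.198, 0.072)
t=1.500: state=(0.573, 0.284, 0.142)
t=2.000: state=(0.417, 0.348, 0.235)
t=2.500: state=(0.290, 0.370, 0.341)
t=3.000: state=(0.202, 0.352, 0.446)
t=3.500: state=(0.144, 0.312, 0.543)
t=4.000: state=(0.108, 0.264, 0.627)
t=4.500: state=(0.085, 0.218, 0.697)
t=5.000: state=(0.070, 0.176, 0.754)
t=5.500: state=(0.060, 0.140, 0.800)
t=6.000: state=(0.053, 0.111, 0.837)
t=6.500: state=(0.048, 0.087, 0.865)
t=7.000: state=(0.044, 0.068, 0.888)
t=7.500: state=(0.042, 0.053, 0.905)
t=8.000: state=(0.040, 0.041, 0.919)
t=8.200: state=(0.039, 0.037, 0.924)
compare at T: S=0.039, I=0.037, R=0.924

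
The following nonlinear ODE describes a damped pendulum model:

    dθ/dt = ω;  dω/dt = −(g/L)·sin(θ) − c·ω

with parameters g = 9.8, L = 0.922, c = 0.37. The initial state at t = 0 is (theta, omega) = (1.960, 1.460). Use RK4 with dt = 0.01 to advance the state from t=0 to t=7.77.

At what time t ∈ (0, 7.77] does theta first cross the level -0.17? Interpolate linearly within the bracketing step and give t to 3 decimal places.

t = 0.867

t=0.000: state=(1.960, 1.460)
step 1 (dt=0.01): k1=(1.460, -10.374), k2=(1.408, -10.325), k3=(1.408, -10.327), k4=(1.357, -10.278); state += dt/6·(k1+2k2+2k3+k4)
t=0.010: state=(1.974, 1.357)
t=0.020: state=(1.987, 1.254)
t=0.030: state=(1.999, 1.153)
continuing one RK4 step at a time; state shown every 50 steps (Δt=0.5):
t=0.500: state=(1.494, -3.291)
t=0.860: state=(-0.135, -4.972)
next step: t=0.870: state=(-0.185, -4.937) — theta has crossed -0.17
linear interpolation between t=0.860 (-0.13523) and t=0.870 (-0.18478) → t≈0.867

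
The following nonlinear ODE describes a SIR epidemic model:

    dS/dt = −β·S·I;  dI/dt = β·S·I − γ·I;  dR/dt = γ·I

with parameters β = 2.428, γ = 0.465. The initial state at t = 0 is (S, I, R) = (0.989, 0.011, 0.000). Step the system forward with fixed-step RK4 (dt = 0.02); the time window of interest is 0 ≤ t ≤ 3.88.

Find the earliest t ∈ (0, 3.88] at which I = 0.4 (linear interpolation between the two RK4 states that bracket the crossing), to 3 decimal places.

t = 2.349

t=0.000: state=(0.989, 0.011, 0.000)
step 1 (dt=0.02): k1=(-0.026, 0.021, 0.005), k2=(-0.027, 0.022, 0.005), k3=(-0.027, 0.022, 0.005), k4=(-0.027, 0.022, 0.005); state += dt/6·(k1+2k2+2k3+k4)
t=0.020: state=(0.988, 0.011, 0.000)
t=0.040: state=(0.988, 0.012, 0.000)
t=0.060: state=(0.987, 0.012, 0.000)
continuing one RK4 step at a time; state shown every 10 steps (Δt=0.2):
t=0.200: state=(0.983, 0.016, 0.001)
t=0.400: state=(0.973, 0.024, 0.003)
t=0.600: state=(0.960, 0.035, 0.006)
t=0.800: state=(0.940, 0.050, 0.010)
t=1.000: state=(0.913, 0.071, 0.015)
t=1.200: state=(0.876, 0.101, 0.023)
t=1.400: state=(0.827, 0.139, 0.034)
t=1.600: state=(0.765, 0.186, 0.049)
t=1.800: state=(0.690, 0.241, 0.069)
t=2.000: state=(0.605, 0.301, 0.094)
t=2.200: state=(0.515, 0.360, 0.125)
t=2.340: state=(0.453, 0.398, 0.150)
next step: t=2.360: state=(0.444, 0.403, 0.153) — I has crossed 0.4
linear interpolation between t=2.340 (0.39773) and t=2.360 (0.40272) → t≈2.349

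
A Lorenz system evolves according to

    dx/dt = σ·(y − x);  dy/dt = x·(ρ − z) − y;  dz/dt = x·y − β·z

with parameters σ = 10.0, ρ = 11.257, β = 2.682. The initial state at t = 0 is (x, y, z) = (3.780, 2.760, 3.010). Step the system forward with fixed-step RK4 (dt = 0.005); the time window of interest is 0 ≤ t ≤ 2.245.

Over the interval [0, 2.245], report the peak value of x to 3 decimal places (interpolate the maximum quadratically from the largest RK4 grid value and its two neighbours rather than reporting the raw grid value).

max x = 8.520

t=0.000: state=(3.780, 2.760, 3.010)
step 1 (dt=0.005): k1=(-10.200, 28.414, 2.360), k2=(-9.235, 28.110, 2.540), k3=(-9.266, 28.129, 2.543), k4=(-8.330, 27.843, 2.723); state += dt/6·(k1+2k2+2k3+k4)
t=0.005: state=(3.734, 2.901, 3.023)
t=0.010: state=(3.696, 3.039, 3.037)
t=0.015: state=(3.668, 3.174, 3.054)
continuing one RK4 step at a time; state shown every 20 steps (Δt=0.1):
t=0.100: state=(4.099, 5.353, 3.673)
t=0.200: state=(5.851, 7.944, 5.755)
t=0.300: state=(7.854, 9.464, 9.857)
t=0.400: state=(8.446, 7.831, 14.048)
t=0.500: state=(6.807, 4.479, 14.893)
t=0.600: state=(4.516, 2.519, 13.036)
t=0.700: state=(3.030, 2.053, 10.676)
t=0.800: state=(2.469, 2.268, 8.663)
t=0.900: state=(2.539, 2.849, 7.175)
t=1.000: state=(3.061, 3.790, 6.297)
t=1.100: state=(3.993, 5.125, 6.198)
t=1.200: state=(5.282, 6.680, 7.173)
t=1.300: state=(6.618, 7.764, 9.355)
t=1.400: state=(7.294, 7.385, 11.928)
t=1.500: state=(6.757, 5.680, 13.215)
t=1.600: state=(5.450, 4.081, 12.680)
t=1.700: state=(4.271, 3.350, 11.229)
t=1.800: state=(3.652, 3.327, 9.713)
t=1.900: state=(3.584, 3.752, 8.531)
t=2.000: state=(3.952, 4.503, 7.879)
t=2.100: state=(4.649, 5.470, 7.913)
t=2.200: state=(5.521, 6.393, 8.729)
t=2.245: state=(5.895, 6.673, 9.323)
largest grid value and its neighbours: x(0.370)=8.51551, x(0.375)=8.51994, x(0.380)=8.51799
parabola through these three points peaks at t≈0.376 with x≈8.52006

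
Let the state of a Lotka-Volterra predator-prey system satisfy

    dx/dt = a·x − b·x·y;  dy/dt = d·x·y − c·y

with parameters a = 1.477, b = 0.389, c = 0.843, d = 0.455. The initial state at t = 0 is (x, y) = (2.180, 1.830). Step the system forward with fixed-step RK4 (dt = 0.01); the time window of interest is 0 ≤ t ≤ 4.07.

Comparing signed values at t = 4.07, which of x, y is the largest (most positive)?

t=0.000: state=(2.180, 1.830)
step 1 (dt=0.01): k1=(1.668, 0.272), k2=(1.673, 0.280), k3=(1.673, 0.280), k4=(1.678, 0.287); state += dt/6·(k1+2k2+2k3+k4)
t=0.010: state=(2.197, 1.833)
t=0.020: state=(2.214, 1.836)
t=0.030: state=(2.231, 1.839)
continuing one RK4 step at a time; state shown every 20 steps (Δt=0.2):
t=0.200: state=(2.533, 1.915)
t=0.400: state=(2.916, 2.073)
t=0.600: state=(3.304, 2.325)
t=0.800: state=(3.655, 2.697)
t=1.000: state=(3.906, 3.218)
t=1.200: state=(3.983, 3.898)
t=1.400: state=(3.832, 4.709)
t=1.600: state=(3.454, 5.550)
t=1.800: state=(2.926, 6.272)
t=2.000: state=(2.365, 6.741)
t=2.200: state=(1.866, 6.899)
t=2.400: state=(1.470, 6.778)
t=2.600: state=(1.179, 6.456)
t=2.800: state=(0.975, 6.012)
t=3.000: state=(0.837, 5.514)
t=3.200: state=(0.747, 5.005)
t=3.400: state=(0.693, 4.513)
t=3.600: state=(0.667, 4.056)
t=3.800: state=(0.665, 3.640)
t=4.000: state=(0.683, 3.269)
t=4.070: state=(0.694, 3.150)
compare at T: x=0.694, y=3.150

largest component: y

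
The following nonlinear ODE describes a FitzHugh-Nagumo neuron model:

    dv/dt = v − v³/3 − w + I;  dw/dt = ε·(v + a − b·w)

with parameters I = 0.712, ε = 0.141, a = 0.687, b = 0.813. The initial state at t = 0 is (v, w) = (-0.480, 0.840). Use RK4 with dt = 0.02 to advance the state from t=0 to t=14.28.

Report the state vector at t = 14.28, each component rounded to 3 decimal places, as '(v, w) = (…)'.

t=0.000: state=(-0.480, 0.840)
step 1 (dt=0.02): k1=(-0.571, -0.067), k2=(-0.575, -0.068), k3=(-0.575, -0.068), k4=(-0.579, -0.069); state += dt/6·(k1+2k2+2k3+k4)
t=0.020: state=(-0.491, 0.839)
t=0.040: state=(-0.503, 0.837)
t=0.060: state=(-0.515, 0.836)
continuing one RK4 step at a time; state shown every 25 steps (Δt=0.5):
t=0.500: state=(-0.807, 0.797)
t=1.000: state=(-1.161, 0.732)
t=1.500: state=(-1.429, 0.648)
t=2.000: state=(-1.558, 0.556)
t=2.500: state=(-1.590, 0.464)
t=3.000: state=(-1.573, 0.377)
t=3.500: state=(-1.536, 0.296)
t=4.000: state=(-1.488, 0.223)
t=4.500: state=(-1.437, 0.158)
t=5.000: state=(-1.382, 0.099)
t=5.500: state=(-1.326, 0.048)
t=6.000: state=(-1.267, 0.004)
t=6.500: state=(-1.206, -0.034)
t=7.000: state=(-1.142, -0.066)
t=7.500: state=(-1.074, -0.091)
t=8.000: state=(-1.000, -0.110)
t=8.500: state=(-0.918, -0.122)
t=9.000: state=(-0.824, -0.128)
t=9.500: state=(-0.712, -0.127)
t=10.000: state=(-0.572, -0.117)
t=10.500: state=(-0.385, -0.096)
t=11.000: state=(-0.115, -0.061)
t=11.500: state=(0.297, -0.006)
t=12.000: state=(0.884, 0.082)
t=12.500: state=(1.466, 0.206)
t=13.000: state=(1.761, 0.354)
t=13.500: state=(1.825, 0.505)
t=14.000: state=(1.801, 0.648)
t=14.280: state=(1.775, 0.724)

(v, w) = (1.775, 0.724)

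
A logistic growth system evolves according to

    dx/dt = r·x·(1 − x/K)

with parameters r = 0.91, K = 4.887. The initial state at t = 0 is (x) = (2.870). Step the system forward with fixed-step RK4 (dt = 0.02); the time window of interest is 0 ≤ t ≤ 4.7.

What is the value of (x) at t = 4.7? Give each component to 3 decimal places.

(x) = (4.840)

t=0.000: state=(2.870)
step 1 (dt=0.02): k1=(1.078), k2=(1.076), k3=(1.076), k4=(1.074); state += dt/6·(k1+2k2+2k3+k4)
t=0.020: state=(2.892)
t=0.040: state=(2.913)
t=0.060: state=(2.934)
continuing one RK4 step at a time; state shown every 10 steps (Δt=0.2):
t=0.200: state=(3.082)
t=0.400: state=(3.283)
t=0.600: state=(3.473)
t=0.800: state=(3.649)
t=1.000: state=(3.809)
t=1.200: state=(3.954)
t=1.400: state=(4.084)
t=1.600: state=(4.199)
t=1.800: state=(4.300)
t=2.000: state=(4.387)
t=2.200: state=(4.463)
t=2.400: state=(4.529)
t=2.600: state=(4.585)
t=2.800: state=(4.632)
t=3.000: state=(4.673)
t=3.200: state=(4.707)
t=3.400: state=(4.736)
t=3.600: state=(4.761)
t=3.800: state=(4.781)
t=4.000: state=(4.798)
t=4.200: state=(4.813)
t=4.400: state=(4.825)
t=4.600: state=(4.835)
t=4.700: state=(4.840)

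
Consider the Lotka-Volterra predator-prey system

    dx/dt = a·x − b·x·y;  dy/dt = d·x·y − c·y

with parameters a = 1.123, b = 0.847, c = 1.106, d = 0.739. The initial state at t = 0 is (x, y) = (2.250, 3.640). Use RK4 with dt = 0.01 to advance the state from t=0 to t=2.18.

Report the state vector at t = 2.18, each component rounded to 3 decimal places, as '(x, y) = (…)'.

(x, y) = (0.315, 0.884)

t=0.000: state=(2.250, 3.640)
step 1 (dt=0.01): k1=(-4.410, 2.027), k2=(-4.386, 1.973), k3=(-4.386, 1.973), k4=(-4.361, 1.919); state += dt/6·(k1+2k2+2k3+k4)
t=0.010: state=(2.206, 3.660)
t=0.020: state=(2.163, 3.678)
t=0.030: state=(2.120, 3.696)
continuing one RK4 step at a time; state shown every 10 steps (Δt=0.1):
t=0.100: state=(1.837, 3.789)
t=0.200: state=(1.487, 3.834)
t=0.300: state=(1.204, 3.789)
t=0.400: state=(0.981, 3.677)
t=0.500: state=(0.810, 3.516)
t=0.600: state=(0.678, 3.325)
t=0.700: state=(0.577, 3.118)
t=0.800: state=(0.500, 2.904)
t=0.900: state=(0.442, 2.692)
t=1.000: state=(0.397, 2.486)
t=1.100: state=(0.363, 2.289)
t=1.200: state=(0.337, 2.103)
t=1.300: state=(0.318, 1.929)
t=1.400: state=(0.304, 1.767)
t=1.500: state=(0.295, 1.617)
t=1.600: state=(0.290, 1.479)
t=1.700: state=(0.287, 1.353)
t=1.800: state=(0.288, 1.237)
t=1.900: state=(0.292, 1.132)
t=2.000: state=(0.298, 1.036)
t=2.100: state=(0.306, 0.948)
t=2.180: state=(0.315, 0.884)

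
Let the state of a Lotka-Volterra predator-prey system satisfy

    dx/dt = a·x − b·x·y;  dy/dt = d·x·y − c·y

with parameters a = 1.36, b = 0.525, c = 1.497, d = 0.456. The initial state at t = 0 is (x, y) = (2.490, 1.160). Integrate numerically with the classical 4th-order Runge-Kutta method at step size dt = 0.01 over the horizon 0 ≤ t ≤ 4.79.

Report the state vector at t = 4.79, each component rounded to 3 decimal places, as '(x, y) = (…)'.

t=0.000: state=(2.490, 1.160)
step 1 (dt=0.01): k1=(1.870, -0.419), k2=(1.880, -0.414), k3=(1.880, -0.414), k4=(1.890, -0.408); state += dt/6·(k1+2k2+2k3+k4)
t=0.010: state=(2.509, 1.156)
t=0.020: state=(2.528, 1.152)
t=0.030: state=(2.547, 1.148)
continuing one RK4 step at a time; state shown every 20 steps (Δt=0.2):
t=0.200: state=(2.904, 1.099)
t=0.400: state=(3.400, 1.085)
t=0.600: state=(3.976, 1.125)
t=0.800: state=(4.614, 1.234)
t=1.000: state=(5.270, 1.436)
t=1.200: state=(5.854, 1.769)
t=1.400: state=(6.223, 2.280)
t=1.600: state=(6.205, 2.989)
t=1.800: state=(5.697, 3.826)
t=2.000: state=(4.799, 4.586)
t=2.200: state=(3.789, 5.028)
t=2.400: state=(2.920, 5.052)
t=2.600: state=(2.286, 4.740)
t=2.800: state=(1.871, 4.241)
t=3.000: state=(1.620, 3.682)
t=3.200: state=(1.487, 3.143)
t=3.400: state=(1.440, 2.660)
t=3.600: state=(1.461, 2.250)
t=3.800: state=(1.543, 1.912)
t=4.000: state=(1.681, 1.641)
t=4.200: state=(1.879, 1.430)
t=4.400: state=(2.141, 1.273)
t=4.600: state=(2.474, 1.164)
t=4.790: state=(2.862, 1.103)

(x, y) = (2.862, 1.103)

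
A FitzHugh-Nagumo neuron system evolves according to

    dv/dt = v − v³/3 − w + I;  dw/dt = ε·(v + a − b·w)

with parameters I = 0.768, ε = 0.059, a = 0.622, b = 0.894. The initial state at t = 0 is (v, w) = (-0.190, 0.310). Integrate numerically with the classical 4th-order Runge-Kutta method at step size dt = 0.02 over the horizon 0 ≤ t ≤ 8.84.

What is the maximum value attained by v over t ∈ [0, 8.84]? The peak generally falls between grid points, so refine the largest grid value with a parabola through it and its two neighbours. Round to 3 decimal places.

max v = 1.823

t=0.000: state=(-0.190, 0.310)
step 1 (dt=0.02): k1=(0.270, 0.009), k2=(0.273, 0.009), k3=(0.273, 0.009), k4=(0.275, 0.009); state += dt/6·(k1+2k2+2k3+k4)
t=0.020: state=(-0.185, 0.310)
t=0.040: state=(-0.179, 0.310)
t=0.060: state=(-0.173, 0.311)
continuing one RK4 step at a time; state shown every 25 steps (Δt=0.5):
t=0.500: state=(-0.017, 0.317)
t=1.000: state=(0.260, 0.330)
t=1.500: state=(0.684, 0.353)
t=2.000: state=(1.204, 0.389)
t=2.500: state=(1.603, 0.439)
t=3.000: state=(1.777, 0.495)
t=3.500: state=(1.821, 0.553)
t=4.000: state=(1.818, 0.610)
t=4.500: state=(1.800, 0.665)
t=5.000: state=(1.778, 0.717)
t=5.500: state=(1.755, 0.768)
t=6.000: state=(1.731, 0.817)
t=6.500: state=(1.707, 0.864)
t=7.000: state=(1.683, 0.909)
t=7.500: state=(1.659, 0.952)
t=8.000: state=(1.635, 0.993)
t=8.500: state=(1.611, 1.033)
t=8.840: state=(1.595, 1.059)
largest grid value and its neighbours: v(3.640)=1.82272, v(3.660)=1.82277, v(3.680)=1.82276
parabola through these three points peaks at t≈3.668 with v≈1.82277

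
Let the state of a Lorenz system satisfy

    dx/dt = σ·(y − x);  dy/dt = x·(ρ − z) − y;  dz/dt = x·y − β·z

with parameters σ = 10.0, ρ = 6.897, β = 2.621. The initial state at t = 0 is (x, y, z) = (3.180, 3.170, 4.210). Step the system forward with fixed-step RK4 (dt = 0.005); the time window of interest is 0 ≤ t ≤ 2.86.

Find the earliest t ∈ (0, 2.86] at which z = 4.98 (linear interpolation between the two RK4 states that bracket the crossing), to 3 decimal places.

t = 0.292

t=0.000: state=(3.180, 3.170, 4.210)
step 1 (dt=0.005): k1=(-0.100, 5.375, -0.954), k2=(0.037, 5.368, -0.906), k3=(0.033, 5.369, -0.905), k4=(0.167, 5.363, -0.856); state += dt/6·(k1+2k2+2k3+k4)
t=0.005: state=(3.180, 3.197, 4.205)
t=0.010: state=(3.182, 3.224, 4.201)
t=0.015: state=(3.184, 3.250, 4.198)
continuing one RK4 step at a time; state shown every 20 steps (Δt=0.1):
t=0.100: state=(3.370, 3.702, 4.226)
t=0.200: state=(3.771, 4.215, 4.502)
t=0.290: state=(4.170, 4.595, 4.968)
next step: t=0.295: state=(4.191, 4.612, 4.999) — z has crossed 4.98
linear interpolation between t=0.290 (4.96799) and t=0.295 (4.99892) → t≈0.292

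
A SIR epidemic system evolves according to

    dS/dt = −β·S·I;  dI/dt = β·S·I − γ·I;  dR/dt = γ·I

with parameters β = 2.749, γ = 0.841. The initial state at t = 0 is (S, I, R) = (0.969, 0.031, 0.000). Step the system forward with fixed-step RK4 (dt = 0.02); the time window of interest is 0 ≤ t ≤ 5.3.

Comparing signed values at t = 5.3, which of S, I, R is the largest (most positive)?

largest component: R

t=0.000: state=(0.969, 0.031, 0.000)
step 1 (dt=0.02): k1=(-0.083, 0.057, 0.026), k2=(-0.084, 0.057, 0.027), k3=(-0.084, 0.057, 0.027), k4=(-0.085, 0.058, 0.027); state += dt/6·(k1+2k2+2k3+k4)
t=0.020: state=(0.967, 0.032, 0.001)
t=0.040: state=(0.966, 0.033, 0.001)
t=0.060: state=(0.964, 0.035, 0.002)
continuing one RK4 step at a time; state shown every 10 steps (Δt=0.2):
t=0.200: state=(0.949, 0.044, 0.006)
t=0.400: state=(0.922, 0.063, 0.015)
t=0.600: state=(0.885, 0.087, 0.028)
t=0.800: state=(0.837, 0.118, 0.045)
t=1.000: state=(0.776, 0.156, 0.068)
t=1.200: state=(0.704, 0.198, 0.098)
t=1.400: state=(0.624, 0.241, 0.135)
t=1.600: state=(0.540, 0.281, 0.179)
t=1.800: state=(0.459, 0.313, 0.229)
t=2.000: state=(0.384, 0.333, 0.283)
t=2.200: state=(0.319, 0.341, 0.340)
t=2.400: state=(0.264, 0.338, 0.397)
t=2.600: state=(0.220, 0.326, 0.453)
t=2.800: state=(0.185, 0.308, 0.507)
t=3.000: state=(0.157, 0.286, 0.557)
t=3.200: state=(0.135, 0.262, 0.603)
t=3.400: state=(0.118, 0.237, 0.645)
t=3.600: state=(0.104, 0.213, 0.683)
t=3.800: state=(0.093, 0.190, 0.717)
t=4.000: state=(0.084, 0.169, 0.747)
t=4.200: state=(0.077, 0.149, 0.774)
t=4.400: state=(0.072, 0.131, 0.797)
t=4.600: state=(0.067, 0.115, 0.818)
t=4.800: state=(0.063, 0.101, 0.836)
t=5.000: state=(0.060, 0.088, 0.852)
t=5.200: state=(0.057, 0.077, 0.866)
t=5.300: state=(0.056, 0.072, 0.872)
compare at T: S=0.056, I=0.072, R=0.872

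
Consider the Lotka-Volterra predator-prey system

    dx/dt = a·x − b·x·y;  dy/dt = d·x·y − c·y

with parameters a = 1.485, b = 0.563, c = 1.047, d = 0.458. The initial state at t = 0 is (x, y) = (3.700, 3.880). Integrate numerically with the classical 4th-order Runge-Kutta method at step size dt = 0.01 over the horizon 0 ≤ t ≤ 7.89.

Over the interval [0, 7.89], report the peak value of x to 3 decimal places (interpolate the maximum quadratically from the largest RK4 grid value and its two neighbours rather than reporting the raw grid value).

t=0.000: state=(3.700, 3.880)
step 1 (dt=0.01): k1=(-2.588, 2.513), k2=(-2.605, 2.498), k3=(-2.605, 2.498), k4=(-2.621, 2.482); state += dt/6·(k1+2k2+2k3+k4)
t=0.010: state=(3.674, 3.905)
t=0.020: state=(3.648, 3.930)
t=0.030: state=(3.621, 3.954)
continuing one RK4 step at a time; state shown every 50 steps (Δt=0.5):
t=0.500: state=(2.299, 4.562)
t=1.000: state=(1.404, 4.076)
t=1.500: state=(1.062, 3.178)
t=2.000: state=(1.025, 2.380)
t=2.500: state=(1.201, 1.812)
t=3.000: state=(1.597, 1.472)
t=3.500: state=(2.267, 1.350)
t=4.000: state=(3.218, 1.492)
t=4.500: state=(4.150, 2.069)
t=5.000: state=(4.169, 3.267)
t=5.500: state=(2.916, 4.417)
t=6.000: state=(1.722, 4.396)
t=6.500: state=(1.167, 3.588)
t=7.000: state=(1.013, 2.713)
t=7.500: state=(1.096, 2.039)
t=7.890: state=(1.305, 1.676)
largest grid value and its neighbours: x(4.760)=4.34095, x(4.770)=4.34103, x(4.780)=4.34050
parabola through these three points peaks at t≈4.766 with x≈4.34107

max x = 4.341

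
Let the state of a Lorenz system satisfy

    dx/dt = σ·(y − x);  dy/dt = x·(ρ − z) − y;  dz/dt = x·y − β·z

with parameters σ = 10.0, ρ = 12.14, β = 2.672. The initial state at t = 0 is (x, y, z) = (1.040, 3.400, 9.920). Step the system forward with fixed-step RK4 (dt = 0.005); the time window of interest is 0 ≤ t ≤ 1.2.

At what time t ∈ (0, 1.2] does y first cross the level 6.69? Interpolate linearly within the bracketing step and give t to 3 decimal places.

t=0.000: state=(1.040, 3.400, 9.920)
step 1 (dt=0.005): k1=(23.600, -1.091, -22.970), k2=(22.983, -0.894, -22.619), k3=(23.003, -0.899, -22.626), k4=(22.405, -0.701, -22.282); state += dt/6·(k1+2k2+2k3+k4)
t=0.005: state=(1.155, 3.396, 9.807)
t=0.010: state=(1.264, 3.393, 9.697)
t=0.015: state=(1.368, 3.392, 9.591)
continuing one RK4 step at a time; state shown every 10 steps (Δt=0.05):
t=0.050: state=(1.972, 3.445, 8.927)
t=0.100: state=(2.596, 3.683, 8.195)
t=0.150: state=(3.106, 4.092, 7.690)
t=0.200: state=(3.608, 4.648, 7.416)
t=0.250: state=(4.157, 5.321, 7.396)
t=0.300: state=(4.773, 6.070, 7.664)
t=0.340: state=(5.308, 6.675, 8.109)
next step: t=0.345: state=(5.376, 6.748, 8.179) — y has crossed 6.69
linear interpolation between t=0.340 (6.67457) and t=0.345 (6.74775) → t≈0.341

t = 0.341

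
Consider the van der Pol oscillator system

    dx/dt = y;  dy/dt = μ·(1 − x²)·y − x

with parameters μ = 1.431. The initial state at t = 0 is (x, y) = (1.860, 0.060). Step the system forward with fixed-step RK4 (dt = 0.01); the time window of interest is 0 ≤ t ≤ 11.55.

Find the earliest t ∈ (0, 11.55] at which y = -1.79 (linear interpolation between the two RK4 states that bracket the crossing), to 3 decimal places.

t = 2.046

t=0.000: state=(1.860, 0.060)
step 1 (dt=0.01): k1=(0.060, -2.071), k2=(0.050, -2.035), k3=(0.050, -2.036), k4=(0.040, -2.000); state += dt/6·(k1+2k2+2k3+k4)
t=0.010: state=(1.860, 0.040)
t=0.020: state=(1.861, 0.020)
t=0.030: state=(1.861, 0.001)
continuing one RK4 step at a time; state shown every 50 steps (Δt=0.5):
t=0.500: state=(1.733, -0.442)
t=1.000: state=(1.461, -0.640)
t=1.500: state=(1.076, -0.938)
t=2.000: state=(0.453, -1.677)
t=2.040: state=(0.384, -1.775)
next step: t=2.050: state=(0.366, -1.801) — y has crossed -1.79
linear interpolation between t=2.040 (-1.77478) and t=2.050 (-1.80052) → t≈2.046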